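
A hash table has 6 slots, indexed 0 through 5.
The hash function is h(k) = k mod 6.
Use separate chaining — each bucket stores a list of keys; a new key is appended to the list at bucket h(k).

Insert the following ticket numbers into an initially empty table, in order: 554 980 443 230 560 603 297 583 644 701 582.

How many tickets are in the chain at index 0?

554 → bucket 2
980 → bucket 2 (collision)
443 → bucket 5
230 → bucket 2 (collision)
560 → bucket 2 (collision)
603 → bucket 3
297 → bucket 3 (collision)
583 → bucket 1
644 → bucket 2 (collision)
701 → bucket 5 (collision)
582 → bucket 0
Final buckets:
0: 582
1: 583
2: 554 -> 980 -> 230 -> 560 -> 644
3: 603 -> 297
4: ∅
5: 443 -> 701

1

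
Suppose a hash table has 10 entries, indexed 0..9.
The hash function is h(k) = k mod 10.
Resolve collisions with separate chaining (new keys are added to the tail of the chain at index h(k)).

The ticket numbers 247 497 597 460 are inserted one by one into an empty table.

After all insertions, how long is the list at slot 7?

Insert 247: h=7, bucket 7 empty → new chain.
Insert 497: h=7, bucket 7 nonempty → append to chain.
Insert 597: h=7, bucket 7 nonempty → append to chain.
Insert 460: h=0, bucket 0 empty → new chain.
Final buckets:
0: 460
1: ∅
2: ∅
3: ∅
4: ∅
5: ∅
6: ∅
7: 247 -> 497 -> 597
8: ∅
9: ∅

3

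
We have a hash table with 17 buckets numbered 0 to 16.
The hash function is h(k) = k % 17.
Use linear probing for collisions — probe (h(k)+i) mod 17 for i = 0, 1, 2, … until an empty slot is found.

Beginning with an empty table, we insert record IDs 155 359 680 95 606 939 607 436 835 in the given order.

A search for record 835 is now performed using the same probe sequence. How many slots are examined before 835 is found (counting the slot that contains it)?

4

Insert 155: h=2, slot 2 empty => index 2.
Insert 359: h=2, slot 2 occupied => index 3.
Insert 680: h=0, slot 0 empty => index 0.
Insert 95: h=10, slot 10 empty => index 10.
Insert 606: h=11, slot 11 empty => index 11.
Insert 939: h=4, slot 4 empty => index 4.
Insert 607: h=12, slot 12 empty => index 12.
Insert 436: h=11, slots 11,12 occupied => index 13.
Insert 835: h=2, slots 2,3,4 occupied => index 5.
Table: [680, -, 155, 359, 939, 835, -, -, -, -, 95, 606, 607, 436, -, -, -]
Lookup 835: h=2, probe 2,3,4,5 → found at 5.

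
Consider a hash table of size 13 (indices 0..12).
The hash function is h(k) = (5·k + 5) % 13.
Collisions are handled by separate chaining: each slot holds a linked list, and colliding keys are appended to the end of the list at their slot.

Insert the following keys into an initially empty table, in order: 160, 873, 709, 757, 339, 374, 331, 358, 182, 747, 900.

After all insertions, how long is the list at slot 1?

2

160 -> bucket 12
873 -> bucket 2
709 -> bucket 1
757 -> bucket 7
339 -> bucket 10
374 -> bucket 3
331 -> bucket 9
358 -> bucket 1 (collision)
182 -> bucket 5
747 -> bucket 9 (collision)
900 -> bucket 7 (collision)
Final buckets:
0: -
1: 709 -> 358
2: 873
3: 374
4: -
5: 182
6: -
7: 757 -> 900
8: -
9: 331 -> 747
10: 339
11: -
12: 160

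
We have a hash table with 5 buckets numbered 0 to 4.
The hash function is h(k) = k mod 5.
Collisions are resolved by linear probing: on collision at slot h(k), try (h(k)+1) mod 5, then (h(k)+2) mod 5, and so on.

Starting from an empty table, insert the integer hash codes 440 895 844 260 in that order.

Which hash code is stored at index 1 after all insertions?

895

440 hashes to 0; slot 0 is free -> place at 0.
895 hashes to 0; 0 taken -> place at 1.
844 hashes to 4; slot 4 is free -> place at 4.
260 hashes to 0; 0,1 taken -> place at 2.
Table: [440, 895, 260, _, 844]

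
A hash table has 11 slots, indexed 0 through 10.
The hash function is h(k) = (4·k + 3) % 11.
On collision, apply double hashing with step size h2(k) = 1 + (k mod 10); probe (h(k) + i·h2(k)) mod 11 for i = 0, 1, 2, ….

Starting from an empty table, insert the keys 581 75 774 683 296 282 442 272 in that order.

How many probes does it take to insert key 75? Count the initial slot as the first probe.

2

581 hashes to 6; slot 6 is free → place at 6.
75 hashes to 6, h2=6; 6 taken → place at 1.
774 hashes to 8; slot 8 is free → place at 8.
683 hashes to 7; slot 7 is free → place at 7.
296 hashes to 10; slot 10 is free → place at 10.
282 hashes to 9; slot 9 is free → place at 9.
442 hashes to 0; slot 0 is free → place at 0.
272 hashes to 2; slot 2 is free → place at 2.
Table: [442, 75, 272, ., ., ., 581, 683, 774, 282, 296]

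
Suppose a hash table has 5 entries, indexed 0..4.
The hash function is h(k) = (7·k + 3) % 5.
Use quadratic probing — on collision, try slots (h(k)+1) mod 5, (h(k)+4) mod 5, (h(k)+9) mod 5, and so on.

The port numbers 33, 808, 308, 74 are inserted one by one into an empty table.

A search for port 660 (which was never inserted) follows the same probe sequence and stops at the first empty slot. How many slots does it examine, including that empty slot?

3

33: h=4 → slot 4
808: h=4, probe 4,0 → slot 0
308: h=4, probe 4,0,3 → slot 3
74: h=1 → slot 1
Table: [808, 74, —, 308, 33]
Lookup 660: h=3, probe 3,4,2 → slot 2 empty, not found.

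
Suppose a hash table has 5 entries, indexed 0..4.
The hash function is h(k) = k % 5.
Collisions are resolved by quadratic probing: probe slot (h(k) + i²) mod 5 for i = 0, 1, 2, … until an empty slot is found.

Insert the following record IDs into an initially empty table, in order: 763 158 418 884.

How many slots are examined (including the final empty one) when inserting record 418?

763 hashes to 3; slot 3 is free => place at 3.
158 hashes to 3; 3 taken => place at 4.
418 hashes to 3; 3,4 taken => place at 2.
884 hashes to 4; 4 taken => place at 0.
Table: [884, ., 418, 763, 158]

3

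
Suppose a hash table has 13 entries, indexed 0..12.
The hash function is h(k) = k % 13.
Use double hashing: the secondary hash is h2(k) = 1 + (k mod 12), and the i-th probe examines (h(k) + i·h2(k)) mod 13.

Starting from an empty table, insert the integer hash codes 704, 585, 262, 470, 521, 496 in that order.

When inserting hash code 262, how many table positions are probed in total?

Insert 704: h=2, slot 2 empty → index 2.
Insert 585: h=0, slot 0 empty → index 0.
Insert 262: h=2, h2=11, slots 2,0 occupied → index 11.
Insert 470: h=2, h2=3, slot 2 occupied → index 5.
Insert 521: h=1, slot 1 empty → index 1.
Insert 496: h=2, h2=5, slot 2 occupied → index 7.
Table: [585, 521, 704, ., ., 470, ., 496, ., ., ., 262, .]

3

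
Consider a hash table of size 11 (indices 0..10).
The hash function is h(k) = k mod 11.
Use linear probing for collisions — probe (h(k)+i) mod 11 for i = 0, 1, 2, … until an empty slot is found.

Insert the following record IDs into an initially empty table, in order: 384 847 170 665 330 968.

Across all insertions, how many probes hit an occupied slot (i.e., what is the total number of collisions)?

384 hashes to 10; slot 10 is free => place at 10.
847 hashes to 0; slot 0 is free => place at 0.
170 hashes to 5; slot 5 is free => place at 5.
665 hashes to 5; 5 taken => place at 6.
330 hashes to 0; 0 taken => place at 1.
968 hashes to 0; 0,1 taken => place at 2.
Table: [847, 330, 968, ∅, ∅, 170, 665, ∅, ∅, ∅, 384]

4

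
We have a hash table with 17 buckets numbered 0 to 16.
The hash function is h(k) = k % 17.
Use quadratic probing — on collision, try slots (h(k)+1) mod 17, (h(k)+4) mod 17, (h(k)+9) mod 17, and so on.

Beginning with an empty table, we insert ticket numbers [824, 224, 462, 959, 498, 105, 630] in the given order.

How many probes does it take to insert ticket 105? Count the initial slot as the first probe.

4

Insert 824: h=8, slot 8 empty -> index 8.
Insert 224: h=3, slot 3 empty -> index 3.
Insert 462: h=3, slot 3 occupied -> index 4.
Insert 959: h=7, slot 7 empty -> index 7.
Insert 498: h=5, slot 5 empty -> index 5.
Insert 105: h=3, slots 3,4,7 occupied -> index 12.
Insert 630: h=1, slot 1 empty -> index 1.
Table: [., 630, ., 224, 462, 498, ., 959, 824, ., ., ., 105, ., ., ., .]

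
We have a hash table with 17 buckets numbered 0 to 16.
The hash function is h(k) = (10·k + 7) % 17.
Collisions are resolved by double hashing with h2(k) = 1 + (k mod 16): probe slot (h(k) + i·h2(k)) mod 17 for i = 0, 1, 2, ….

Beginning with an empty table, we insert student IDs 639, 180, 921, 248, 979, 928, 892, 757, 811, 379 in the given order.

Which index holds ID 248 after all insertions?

Insert 639: h=5, slot 5 empty -> index 5.
Insert 180: h=5, h2=5, slot 5 occupied -> index 10.
Insert 921: h=3, slot 3 empty -> index 3.
Insert 248: h=5, h2=9, slot 5 occupied -> index 14.
Insert 979: h=5, h2=4, slot 5 occupied -> index 9.
Insert 928: h=5, h2=1, slot 5 occupied -> index 6.
Insert 892: h=2, slot 2 empty -> index 2.
Insert 757: h=12, slot 12 empty -> index 12.
Insert 811: h=8, slot 8 empty -> index 8.
Insert 379: h=6, h2=12, slot 6 occupied -> index 1.
Table: [∅, 379, 892, 921, ∅, 639, 928, ∅, 811, 979, 180, ∅, 757, ∅, 248, ∅, ∅]

14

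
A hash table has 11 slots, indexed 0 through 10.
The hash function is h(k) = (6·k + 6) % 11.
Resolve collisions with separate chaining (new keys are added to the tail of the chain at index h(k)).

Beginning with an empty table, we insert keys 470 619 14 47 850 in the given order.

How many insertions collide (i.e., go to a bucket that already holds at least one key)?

3

470 → bucket 10
619 → bucket 2
14 → bucket 2 (collision)
47 → bucket 2 (collision)
850 → bucket 2 (collision)
Final buckets:
0: ∅
1: ∅
2: 619 -> 14 -> 47 -> 850
3: ∅
4: ∅
5: ∅
6: ∅
7: ∅
8: ∅
9: ∅
10: 470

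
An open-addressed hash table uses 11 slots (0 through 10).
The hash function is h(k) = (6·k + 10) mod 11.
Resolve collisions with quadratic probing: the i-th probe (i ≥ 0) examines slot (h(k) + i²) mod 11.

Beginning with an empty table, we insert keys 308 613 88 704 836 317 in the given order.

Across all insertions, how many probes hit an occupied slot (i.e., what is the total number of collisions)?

308 hashes to 10; slot 10 is free → place at 10.
613 hashes to 3; slot 3 is free → place at 3.
88 hashes to 10; 10 taken → place at 0.
704 hashes to 10; 10,0,3 taken → place at 8.
836 hashes to 10; 10,0,3,8 taken → place at 4.
317 hashes to 9; slot 9 is free → place at 9.
Table: [88, ., ., 613, 836, ., ., ., 704, 317, 308]

8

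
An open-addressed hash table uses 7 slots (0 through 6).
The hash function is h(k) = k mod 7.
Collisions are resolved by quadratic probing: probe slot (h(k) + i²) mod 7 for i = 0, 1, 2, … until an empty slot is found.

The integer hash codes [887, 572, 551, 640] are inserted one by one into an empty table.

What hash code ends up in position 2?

887 hashes to 5; slot 5 is free -> place at 5.
572 hashes to 5; 5 taken -> place at 6.
551 hashes to 5; 5,6 taken -> place at 2.
640 hashes to 3; slot 3 is free -> place at 3.
Table: [∅, ∅, 551, 640, ∅, 887, 572]

551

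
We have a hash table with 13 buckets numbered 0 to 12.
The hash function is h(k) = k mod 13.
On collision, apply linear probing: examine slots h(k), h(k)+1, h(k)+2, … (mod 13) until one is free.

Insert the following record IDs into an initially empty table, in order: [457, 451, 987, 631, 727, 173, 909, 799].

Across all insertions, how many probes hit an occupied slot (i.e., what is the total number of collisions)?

Insert 457: h=2, slot 2 empty → index 2.
Insert 451: h=9, slot 9 empty → index 9.
Insert 987: h=12, slot 12 empty → index 12.
Insert 631: h=7, slot 7 empty → index 7.
Insert 727: h=12, slot 12 occupied → index 0.
Insert 173: h=4, slot 4 empty → index 4.
Insert 909: h=12, slots 12,0 occupied → index 1.
Insert 799: h=6, slot 6 empty → index 6.
Table: [727, 909, 457, ∅, 173, ∅, 799, 631, ∅, 451, ∅, ∅, 987]

3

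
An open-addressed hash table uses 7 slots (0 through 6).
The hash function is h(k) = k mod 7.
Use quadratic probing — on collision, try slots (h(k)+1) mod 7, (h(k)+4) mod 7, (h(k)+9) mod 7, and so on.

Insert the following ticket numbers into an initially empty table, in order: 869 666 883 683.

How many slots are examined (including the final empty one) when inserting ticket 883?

Insert 869: h=1, slot 1 empty → index 1.
Insert 666: h=1, slot 1 occupied → index 2.
Insert 883: h=1, slots 1,2 occupied → index 5.
Insert 683: h=4, slot 4 empty → index 4.
Table: [-, 869, 666, -, 683, 883, -]

3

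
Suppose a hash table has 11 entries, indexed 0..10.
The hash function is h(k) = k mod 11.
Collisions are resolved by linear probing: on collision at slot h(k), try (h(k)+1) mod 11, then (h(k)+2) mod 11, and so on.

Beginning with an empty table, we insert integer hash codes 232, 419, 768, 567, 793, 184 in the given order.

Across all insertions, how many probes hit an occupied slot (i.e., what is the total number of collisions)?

3

Insert 232: h=1, slot 1 empty → index 1.
Insert 419: h=1, slot 1 occupied → index 2.
Insert 768: h=9, slot 9 empty → index 9.
Insert 567: h=6, slot 6 empty → index 6.
Insert 793: h=1, slots 1,2 occupied → index 3.
Insert 184: h=8, slot 8 empty → index 8.
Table: [_, 232, 419, 793, _, _, 567, _, 184, 768, _]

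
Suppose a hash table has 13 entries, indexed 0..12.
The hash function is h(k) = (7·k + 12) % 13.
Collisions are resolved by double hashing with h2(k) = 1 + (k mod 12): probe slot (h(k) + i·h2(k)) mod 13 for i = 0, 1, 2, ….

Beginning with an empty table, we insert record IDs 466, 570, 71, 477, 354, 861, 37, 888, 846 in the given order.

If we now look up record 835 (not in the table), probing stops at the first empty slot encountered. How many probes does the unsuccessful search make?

Insert 466: h=11, slot 11 empty → index 11.
Insert 570: h=11, h2=7, slot 11 occupied → index 5.
Insert 71: h=2, slot 2 empty → index 2.
Insert 477: h=10, slot 10 empty → index 10.
Insert 354: h=7, slot 7 empty → index 7.
Insert 861: h=7, h2=10, slot 7 occupied → index 4.
Insert 37: h=11, h2=2, slot 11 occupied → index 0.
Insert 888: h=1, slot 1 empty → index 1.
Insert 846: h=6, slot 6 empty → index 6.
Table: [37, 888, 71, -, 861, 570, 846, 354, -, -, 477, 466, -]
Lookup 835: h=7, h2=8, probe 7,2,10,5,0,8 → slot 8 empty, not found.

6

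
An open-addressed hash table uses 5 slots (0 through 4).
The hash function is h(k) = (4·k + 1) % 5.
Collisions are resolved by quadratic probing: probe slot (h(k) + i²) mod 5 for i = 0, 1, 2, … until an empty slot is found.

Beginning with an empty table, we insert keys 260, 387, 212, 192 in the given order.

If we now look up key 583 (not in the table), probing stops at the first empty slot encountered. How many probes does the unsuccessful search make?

Insert 260: h=1, slot 1 empty → index 1.
Insert 387: h=4, slot 4 empty → index 4.
Insert 212: h=4, slot 4 occupied → index 0.
Insert 192: h=4, slots 4,0 occupied → index 3.
Table: [212, 260, -, 192, 387]
Lookup 583: h=3, probe 3,4,2 → slot 2 empty, not found.

3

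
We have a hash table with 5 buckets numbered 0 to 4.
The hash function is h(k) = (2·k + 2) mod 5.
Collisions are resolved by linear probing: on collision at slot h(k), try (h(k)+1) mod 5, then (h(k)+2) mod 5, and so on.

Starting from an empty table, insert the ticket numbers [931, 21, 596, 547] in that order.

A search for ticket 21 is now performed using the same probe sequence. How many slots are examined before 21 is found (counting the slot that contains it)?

931: h=4 -> slot 4
21: h=4, probe 4,0 -> slot 0
596: h=4, probe 4,0,1 -> slot 1
547: h=1, probe 1,2 -> slot 2
Table: [21, 596, 547, -, 931]
Lookup 21: h=4, probe 4,0 → found at 0.

2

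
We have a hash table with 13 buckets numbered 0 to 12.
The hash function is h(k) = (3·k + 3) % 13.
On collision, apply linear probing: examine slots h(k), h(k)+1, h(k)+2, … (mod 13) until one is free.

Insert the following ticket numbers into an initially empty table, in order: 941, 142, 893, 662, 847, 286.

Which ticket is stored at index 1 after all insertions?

662

941: h=5 -> slot 5
142: h=0 -> slot 0
893: h=4 -> slot 4
662: h=0, probe 0,1 -> slot 1
847: h=9 -> slot 9
286: h=3 -> slot 3
Table: [142, 662, ∅, 286, 893, 941, ∅, ∅, ∅, 847, ∅, ∅, ∅]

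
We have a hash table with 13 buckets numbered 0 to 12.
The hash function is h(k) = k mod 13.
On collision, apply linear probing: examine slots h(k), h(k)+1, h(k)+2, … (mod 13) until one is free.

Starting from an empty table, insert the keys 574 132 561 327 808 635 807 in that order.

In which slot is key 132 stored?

3

Insert 574: h=2, slot 2 empty => index 2.
Insert 132: h=2, slot 2 occupied => index 3.
Insert 561: h=2, slots 2,3 occupied => index 4.
Insert 327: h=2, slots 2,3,4 occupied => index 5.
Insert 808: h=2, slots 2,3,4,5 occupied => index 6.
Insert 635: h=11, slot 11 empty => index 11.
Insert 807: h=1, slot 1 empty => index 1.
Table: [—, 807, 574, 132, 561, 327, 808, —, —, —, —, 635, —]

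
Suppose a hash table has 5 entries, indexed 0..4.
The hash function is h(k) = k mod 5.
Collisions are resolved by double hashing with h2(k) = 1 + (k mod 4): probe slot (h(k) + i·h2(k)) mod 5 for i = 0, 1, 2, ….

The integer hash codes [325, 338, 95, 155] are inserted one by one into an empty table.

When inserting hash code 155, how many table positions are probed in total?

4

325: h=0 → slot 0
338: h=3 → slot 3
95: h=0, h2=4, probe 0,4 → slot 4
155: h=0, h2=4, probe 0,4,3,2 → slot 2
Table: [325, -, 155, 338, 95]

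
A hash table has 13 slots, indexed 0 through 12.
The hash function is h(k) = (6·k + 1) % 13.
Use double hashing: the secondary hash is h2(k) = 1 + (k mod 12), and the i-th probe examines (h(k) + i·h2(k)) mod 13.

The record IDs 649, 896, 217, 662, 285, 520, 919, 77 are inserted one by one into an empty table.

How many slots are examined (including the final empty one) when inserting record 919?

Insert 649: h=8, slot 8 empty → index 8.
Insert 896: h=8, h2=9, slot 8 occupied → index 4.
Insert 217: h=3, slot 3 empty → index 3.
Insert 662: h=8, h2=3, slot 8 occupied → index 11.
Insert 285: h=8, h2=10, slot 8 occupied → index 5.
Insert 520: h=1, slot 1 empty → index 1.
Insert 919: h=3, h2=8, slots 3,11 occupied → index 6.
Insert 77: h=8, h2=6, slots 8,1 occupied → index 7.
Table: [., 520, ., 217, 896, 285, 919, 77, 649, ., ., 662, .]

3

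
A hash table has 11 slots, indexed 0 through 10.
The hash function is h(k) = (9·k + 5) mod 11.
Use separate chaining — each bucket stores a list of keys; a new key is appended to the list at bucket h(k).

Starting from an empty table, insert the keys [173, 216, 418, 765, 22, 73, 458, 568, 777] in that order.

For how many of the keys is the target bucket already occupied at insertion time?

173 → bucket 0
216 → bucket 2
418 → bucket 5
765 → bucket 4
22 → bucket 5 (collision)
73 → bucket 2 (collision)
458 → bucket 2 (collision)
568 → bucket 2 (collision)
777 → bucket 2 (collision)
Final buckets:
0: 173
1: .
2: 216 -> 73 -> 458 -> 568 -> 777
3: .
4: 765
5: 418 -> 22
6: .
7: .
8: .
9: .
10: .

5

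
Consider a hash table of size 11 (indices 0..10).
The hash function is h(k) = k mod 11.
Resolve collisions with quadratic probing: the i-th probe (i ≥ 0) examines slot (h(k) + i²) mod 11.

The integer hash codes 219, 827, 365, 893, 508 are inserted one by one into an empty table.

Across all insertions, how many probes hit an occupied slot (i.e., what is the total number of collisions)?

219: h=10 -> slot 10
827: h=2 -> slot 2
365: h=2, probe 2,3 -> slot 3
893: h=2, probe 2,3,6 -> slot 6
508: h=2, probe 2,3,6,0 -> slot 0
Table: [508, —, 827, 365, —, —, 893, —, —, —, 219]

6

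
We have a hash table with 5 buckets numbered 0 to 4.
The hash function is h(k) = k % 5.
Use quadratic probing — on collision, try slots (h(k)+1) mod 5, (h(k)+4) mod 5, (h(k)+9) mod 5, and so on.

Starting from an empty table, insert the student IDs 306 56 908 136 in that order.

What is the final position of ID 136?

306 hashes to 1; slot 1 is free → place at 1.
56 hashes to 1; 1 taken → place at 2.
908 hashes to 3; slot 3 is free → place at 3.
136 hashes to 1; 1,2 taken → place at 0.
Table: [136, 306, 56, 908, .]

0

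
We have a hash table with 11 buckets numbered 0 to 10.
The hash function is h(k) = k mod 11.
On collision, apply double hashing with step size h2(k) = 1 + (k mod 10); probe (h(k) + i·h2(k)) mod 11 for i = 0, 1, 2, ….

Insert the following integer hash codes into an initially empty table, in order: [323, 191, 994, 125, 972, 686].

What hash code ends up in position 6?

191

323 hashes to 4; slot 4 is free → place at 4.
191 hashes to 4, h2=2; 4 taken → place at 6.
994 hashes to 4, h2=5; 4 taken → place at 9.
125 hashes to 4, h2=6; 4 taken → place at 10.
972 hashes to 4, h2=3; 4 taken → place at 7.
686 hashes to 4, h2=7; 4 taken → place at 0.
Table: [686, _, _, _, 323, _, 191, 972, _, 994, 125]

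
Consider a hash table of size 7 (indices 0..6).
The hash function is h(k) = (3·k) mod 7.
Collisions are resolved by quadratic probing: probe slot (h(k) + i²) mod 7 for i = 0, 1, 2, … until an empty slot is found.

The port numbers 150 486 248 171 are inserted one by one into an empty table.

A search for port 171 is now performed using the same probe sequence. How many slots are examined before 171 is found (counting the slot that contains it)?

4

150 hashes to 2; slot 2 is free → place at 2.
486 hashes to 2; 2 taken → place at 3.
248 hashes to 2; 2,3 taken → place at 6.
171 hashes to 2; 2,3,6 taken → place at 4.
Table: [-, -, 150, 486, 171, -, 248]
Lookup 171: h=2, probe 2,3,6,4 → found at 4.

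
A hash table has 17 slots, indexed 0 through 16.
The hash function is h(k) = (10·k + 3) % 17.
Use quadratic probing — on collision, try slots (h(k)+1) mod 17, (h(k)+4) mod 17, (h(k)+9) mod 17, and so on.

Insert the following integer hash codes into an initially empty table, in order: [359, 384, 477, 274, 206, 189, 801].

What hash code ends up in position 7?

359: h=6 -> slot 6
384: h=1 -> slot 1
477: h=13 -> slot 13
274: h=6, probe 6,7 -> slot 7
206: h=6, probe 6,7,10 -> slot 10
189: h=6, probe 6,7,10,15 -> slot 15
801: h=6, probe 6,7,10,15,5 -> slot 5
Table: [_, 384, _, _, _, 801, 359, 274, _, _, 206, _, _, 477, _, 189, _]

274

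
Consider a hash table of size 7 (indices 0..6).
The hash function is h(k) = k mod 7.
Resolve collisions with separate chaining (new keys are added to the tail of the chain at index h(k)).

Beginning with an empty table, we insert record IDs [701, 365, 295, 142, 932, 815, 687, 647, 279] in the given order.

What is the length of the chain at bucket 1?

5

Insert 701: h=1, bucket 1 empty → new chain.
Insert 365: h=1, bucket 1 nonempty → append to chain.
Insert 295: h=1, bucket 1 nonempty → append to chain.
Insert 142: h=2, bucket 2 empty → new chain.
Insert 932: h=1, bucket 1 nonempty → append to chain.
Insert 815: h=3, bucket 3 empty → new chain.
Insert 687: h=1, bucket 1 nonempty → append to chain.
Insert 647: h=3, bucket 3 nonempty → append to chain.
Insert 279: h=6, bucket 6 empty → new chain.
Final buckets:
0: -
1: 701 -> 365 -> 295 -> 932 -> 687
2: 142
3: 815 -> 647
4: -
5: -
6: 279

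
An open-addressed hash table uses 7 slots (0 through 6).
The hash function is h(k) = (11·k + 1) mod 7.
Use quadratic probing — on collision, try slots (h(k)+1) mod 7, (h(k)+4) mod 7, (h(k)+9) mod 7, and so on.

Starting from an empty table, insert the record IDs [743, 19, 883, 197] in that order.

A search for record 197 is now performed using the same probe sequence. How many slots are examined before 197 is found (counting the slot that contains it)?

3

743 hashes to 5; slot 5 is free -> place at 5.
19 hashes to 0; slot 0 is free -> place at 0.
883 hashes to 5; 5 taken -> place at 6.
197 hashes to 5; 5,6 taken -> place at 2.
Table: [19, _, 197, _, _, 743, 883]
Lookup 197: h=5, probe 5,6,2 → found at 2.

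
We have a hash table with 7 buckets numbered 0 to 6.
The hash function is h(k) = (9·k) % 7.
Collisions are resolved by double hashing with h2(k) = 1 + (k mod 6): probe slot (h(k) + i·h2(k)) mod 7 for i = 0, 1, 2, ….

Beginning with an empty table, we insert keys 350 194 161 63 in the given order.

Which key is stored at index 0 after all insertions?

350

350 hashes to 0; slot 0 is free → place at 0.
194 hashes to 3; slot 3 is free → place at 3.
161 hashes to 0, h2=6; 0 taken → place at 6.
63 hashes to 0, h2=4; 0 taken → place at 4.
Table: [350, -, -, 194, 63, -, 161]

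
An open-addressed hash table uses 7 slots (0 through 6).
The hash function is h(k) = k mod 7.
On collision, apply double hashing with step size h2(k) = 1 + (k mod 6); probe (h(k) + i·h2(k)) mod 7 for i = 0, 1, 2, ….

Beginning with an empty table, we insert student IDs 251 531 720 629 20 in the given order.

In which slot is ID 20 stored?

251: h=6 -> slot 6
531: h=6, h2=4, probe 6,3 -> slot 3
720: h=6, h2=1, probe 6,0 -> slot 0
629: h=6, h2=6, probe 6,5 -> slot 5
20: h=6, h2=3, probe 6,2 -> slot 2
Table: [720, _, 20, 531, _, 629, 251]

2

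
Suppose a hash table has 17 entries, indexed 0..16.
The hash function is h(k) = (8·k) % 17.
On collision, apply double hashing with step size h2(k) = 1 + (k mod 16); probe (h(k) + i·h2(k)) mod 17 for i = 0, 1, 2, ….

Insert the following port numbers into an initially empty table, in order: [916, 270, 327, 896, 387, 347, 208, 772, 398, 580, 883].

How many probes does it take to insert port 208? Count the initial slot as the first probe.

916: h=1 → slot 1
270: h=1, h2=15, probe 1,16 → slot 16
327: h=15 → slot 15
896: h=11 → slot 11
387: h=2 → slot 2
347: h=5 → slot 5
208: h=15, h2=1, probe 15,16,0 → slot 0
772: h=5, h2=5, probe 5,10 → slot 10
398: h=5, h2=15, probe 5,3 → slot 3
580: h=16, h2=5, probe 16,4 → slot 4
883: h=9 → slot 9
Table: [208, 916, 387, 398, 580, 347, ., ., ., 883, 772, 896, ., ., ., 327, 270]

3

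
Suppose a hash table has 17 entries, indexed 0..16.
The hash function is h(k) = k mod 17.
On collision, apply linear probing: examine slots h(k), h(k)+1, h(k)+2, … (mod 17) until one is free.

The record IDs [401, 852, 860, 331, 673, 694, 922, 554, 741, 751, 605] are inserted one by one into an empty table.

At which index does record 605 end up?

401 hashes to 10; slot 10 is free → place at 10.
852 hashes to 2; slot 2 is free → place at 2.
860 hashes to 10; 10 taken → place at 11.
331 hashes to 8; slot 8 is free → place at 8.
673 hashes to 10; 10,11 taken → place at 12.
694 hashes to 14; slot 14 is free → place at 14.
922 hashes to 4; slot 4 is free → place at 4.
554 hashes to 10; 10,11,12 taken → place at 13.
741 hashes to 10; 10,11,12,13,14 taken → place at 15.
751 hashes to 3; slot 3 is free → place at 3.
605 hashes to 10; 10,11,12,13,14,15 taken → place at 16.
Table: [_, _, 852, 751, 922, _, _, _, 331, _, 401, 860, 673, 554, 694, 741, 605]

16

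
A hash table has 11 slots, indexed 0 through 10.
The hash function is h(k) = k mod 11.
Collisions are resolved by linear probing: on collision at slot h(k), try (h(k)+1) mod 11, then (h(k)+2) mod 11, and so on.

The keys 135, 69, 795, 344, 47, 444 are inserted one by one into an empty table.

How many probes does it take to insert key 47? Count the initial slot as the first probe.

5

Insert 135: h=3, slot 3 empty → index 3.
Insert 69: h=3, slot 3 occupied → index 4.
Insert 795: h=3, slots 3,4 occupied → index 5.
Insert 344: h=3, slots 3,4,5 occupied → index 6.
Insert 47: h=3, slots 3,4,5,6 occupied → index 7.
Insert 444: h=4, slots 4,5,6,7 occupied → index 8.
Table: [., ., ., 135, 69, 795, 344, 47, 444, ., .]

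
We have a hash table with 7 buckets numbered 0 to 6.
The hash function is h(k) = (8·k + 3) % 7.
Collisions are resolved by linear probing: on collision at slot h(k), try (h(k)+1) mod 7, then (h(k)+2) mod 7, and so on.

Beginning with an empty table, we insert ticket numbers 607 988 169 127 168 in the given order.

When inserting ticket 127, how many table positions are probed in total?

Insert 607: h=1, slot 1 empty -> index 1.
Insert 988: h=4, slot 4 empty -> index 4.
Insert 169: h=4, slot 4 occupied -> index 5.
Insert 127: h=4, slots 4,5 occupied -> index 6.
Insert 168: h=3, slot 3 empty -> index 3.
Table: [_, 607, _, 168, 988, 169, 127]

3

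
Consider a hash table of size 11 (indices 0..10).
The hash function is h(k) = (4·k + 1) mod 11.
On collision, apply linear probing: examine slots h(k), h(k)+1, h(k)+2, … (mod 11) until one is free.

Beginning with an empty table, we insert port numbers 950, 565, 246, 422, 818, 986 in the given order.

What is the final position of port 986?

0

Insert 950: h=6, slot 6 empty → index 6.
Insert 565: h=6, slot 6 occupied → index 7.
Insert 246: h=6, slots 6,7 occupied → index 8.
Insert 422: h=6, slots 6,7,8 occupied → index 9.
Insert 818: h=6, slots 6,7,8,9 occupied → index 10.
Insert 986: h=7, slots 7,8,9,10 occupied → index 0.
Table: [986, ∅, ∅, ∅, ∅, ∅, 950, 565, 246, 422, 818]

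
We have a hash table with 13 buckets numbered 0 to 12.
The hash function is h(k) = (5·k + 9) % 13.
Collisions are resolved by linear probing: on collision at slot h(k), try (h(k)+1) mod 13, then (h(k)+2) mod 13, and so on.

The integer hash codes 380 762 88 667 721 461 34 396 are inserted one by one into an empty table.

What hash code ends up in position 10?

762

Insert 380: h=11, slot 11 empty => index 11.
Insert 762: h=10, slot 10 empty => index 10.
Insert 88: h=7, slot 7 empty => index 7.
Insert 667: h=3, slot 3 empty => index 3.
Insert 721: h=0, slot 0 empty => index 0.
Insert 461: h=0, slot 0 occupied => index 1.
Insert 34: h=10, slots 10,11 occupied => index 12.
Insert 396: h=0, slots 0,1 occupied => index 2.
Table: [721, 461, 396, 667, -, -, -, 88, -, -, 762, 380, 34]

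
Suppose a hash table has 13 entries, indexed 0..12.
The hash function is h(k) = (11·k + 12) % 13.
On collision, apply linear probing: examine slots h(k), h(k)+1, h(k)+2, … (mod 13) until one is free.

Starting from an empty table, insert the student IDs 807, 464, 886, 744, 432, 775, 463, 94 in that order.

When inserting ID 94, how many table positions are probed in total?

8

807 hashes to 10; slot 10 is free -> place at 10.
464 hashes to 7; slot 7 is free -> place at 7.
886 hashes to 8; slot 8 is free -> place at 8.
744 hashes to 6; slot 6 is free -> place at 6.
432 hashes to 6; 6,7,8 taken -> place at 9.
775 hashes to 9; 9,10 taken -> place at 11.
463 hashes to 9; 9,10,11 taken -> place at 12.
94 hashes to 6; 6,7,8,9,10,11,12 taken -> place at 0.
Table: [94, -, -, -, -, -, 744, 464, 886, 432, 807, 775, 463]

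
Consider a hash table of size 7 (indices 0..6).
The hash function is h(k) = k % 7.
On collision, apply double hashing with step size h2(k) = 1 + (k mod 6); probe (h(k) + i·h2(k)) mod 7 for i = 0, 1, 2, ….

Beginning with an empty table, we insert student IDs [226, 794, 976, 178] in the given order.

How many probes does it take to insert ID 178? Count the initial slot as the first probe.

226: h=2 → slot 2
794: h=3 → slot 3
976: h=3, h2=5, probe 3,1 → slot 1
178: h=3, h2=5, probe 3,1,6 → slot 6
Table: [—, 976, 226, 794, —, —, 178]

3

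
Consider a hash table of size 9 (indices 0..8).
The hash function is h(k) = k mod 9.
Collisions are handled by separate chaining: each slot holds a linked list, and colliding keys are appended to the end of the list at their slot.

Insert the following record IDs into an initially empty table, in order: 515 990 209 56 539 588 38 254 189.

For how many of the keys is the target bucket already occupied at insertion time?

5

515 -> bucket 2
990 -> bucket 0
209 -> bucket 2 (collision)
56 -> bucket 2 (collision)
539 -> bucket 8
588 -> bucket 3
38 -> bucket 2 (collision)
254 -> bucket 2 (collision)
189 -> bucket 0 (collision)
Final buckets:
0: 990 -> 189
1: —
2: 515 -> 209 -> 56 -> 38 -> 254
3: 588
4: —
5: —
6: —
7: —
8: 539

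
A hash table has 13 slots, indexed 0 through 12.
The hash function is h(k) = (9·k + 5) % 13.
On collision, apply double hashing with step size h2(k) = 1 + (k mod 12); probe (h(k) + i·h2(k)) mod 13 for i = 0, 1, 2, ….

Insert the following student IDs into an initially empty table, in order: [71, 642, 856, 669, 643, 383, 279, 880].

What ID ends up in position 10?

71: h=7 → slot 7
642: h=11 → slot 11
856: h=0 → slot 0
669: h=7, h2=10, probe 7,4 → slot 4
643: h=7, h2=8, probe 7,2 → slot 2
383: h=7, h2=12, probe 7,6 → slot 6
279: h=7, h2=4, probe 7,11,2,6,10 → slot 10
880: h=8 → slot 8
Table: [856, _, 643, _, 669, _, 383, 71, 880, _, 279, 642, _]

279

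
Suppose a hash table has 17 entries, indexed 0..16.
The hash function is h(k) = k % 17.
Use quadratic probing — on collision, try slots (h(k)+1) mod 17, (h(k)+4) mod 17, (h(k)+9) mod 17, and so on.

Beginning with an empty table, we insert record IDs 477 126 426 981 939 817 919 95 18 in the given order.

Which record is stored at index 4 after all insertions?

Insert 477: h=1, slot 1 empty => index 1.
Insert 126: h=7, slot 7 empty => index 7.
Insert 426: h=1, slot 1 occupied => index 2.
Insert 981: h=12, slot 12 empty => index 12.
Insert 939: h=4, slot 4 empty => index 4.
Insert 817: h=1, slots 1,2 occupied => index 5.
Insert 919: h=1, slots 1,2,5 occupied => index 10.
Insert 95: h=10, slot 10 occupied => index 11.
Insert 18: h=1, slots 1,2,5,10 occupied => index 0.
Table: [18, 477, 426, ., 939, 817, ., 126, ., ., 919, 95, 981, ., ., ., .]

939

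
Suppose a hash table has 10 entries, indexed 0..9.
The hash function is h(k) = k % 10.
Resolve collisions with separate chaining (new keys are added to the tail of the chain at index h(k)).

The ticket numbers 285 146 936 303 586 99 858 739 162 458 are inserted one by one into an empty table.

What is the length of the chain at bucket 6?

3

285 → bucket 5
146 → bucket 6
936 → bucket 6 (collision)
303 → bucket 3
586 → bucket 6 (collision)
99 → bucket 9
858 → bucket 8
739 → bucket 9 (collision)
162 → bucket 2
458 → bucket 8 (collision)
Final buckets:
0: ∅
1: ∅
2: 162
3: 303
4: ∅
5: 285
6: 146 -> 936 -> 586
7: ∅
8: 858 -> 458
9: 99 -> 739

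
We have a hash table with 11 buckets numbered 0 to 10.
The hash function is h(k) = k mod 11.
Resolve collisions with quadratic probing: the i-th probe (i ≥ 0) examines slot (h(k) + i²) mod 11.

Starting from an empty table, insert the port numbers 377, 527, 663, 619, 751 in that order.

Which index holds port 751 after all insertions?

1

377: h=3 → slot 3
527: h=10 → slot 10
663: h=3, probe 3,4 → slot 4
619: h=3, probe 3,4,7 → slot 7
751: h=3, probe 3,4,7,1 → slot 1
Table: [—, 751, —, 377, 663, —, —, 619, —, —, 527]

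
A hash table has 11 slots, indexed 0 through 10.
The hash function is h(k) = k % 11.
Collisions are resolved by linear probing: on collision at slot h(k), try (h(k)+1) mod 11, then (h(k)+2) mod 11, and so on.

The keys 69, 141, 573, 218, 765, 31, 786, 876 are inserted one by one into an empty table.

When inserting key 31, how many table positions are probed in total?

3

69 hashes to 3; slot 3 is free => place at 3.
141 hashes to 9; slot 9 is free => place at 9.
573 hashes to 1; slot 1 is free => place at 1.
218 hashes to 9; 9 taken => place at 10.
765 hashes to 6; slot 6 is free => place at 6.
31 hashes to 9; 9,10 taken => place at 0.
786 hashes to 5; slot 5 is free => place at 5.
876 hashes to 7; slot 7 is free => place at 7.
Table: [31, 573, ∅, 69, ∅, 786, 765, 876, ∅, 141, 218]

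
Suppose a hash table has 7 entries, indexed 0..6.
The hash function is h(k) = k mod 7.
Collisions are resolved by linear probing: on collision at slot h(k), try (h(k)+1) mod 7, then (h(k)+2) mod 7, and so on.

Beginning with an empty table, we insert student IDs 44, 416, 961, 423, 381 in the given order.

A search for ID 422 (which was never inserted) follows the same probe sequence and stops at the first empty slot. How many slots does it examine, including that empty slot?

6

44: h=2 => slot 2
416: h=3 => slot 3
961: h=2, probe 2,3,4 => slot 4
423: h=3, probe 3,4,5 => slot 5
381: h=3, probe 3,4,5,6 => slot 6
Table: [_, _, 44, 416, 961, 423, 381]
Lookup 422: h=2, probe 2,3,4,5,6,0 → slot 0 empty, not found.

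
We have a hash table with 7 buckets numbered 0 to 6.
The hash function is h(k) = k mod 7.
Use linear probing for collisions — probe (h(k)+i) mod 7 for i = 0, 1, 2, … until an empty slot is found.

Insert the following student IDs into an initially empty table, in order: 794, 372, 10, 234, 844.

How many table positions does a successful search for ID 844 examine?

Insert 794: h=3, slot 3 empty => index 3.
Insert 372: h=1, slot 1 empty => index 1.
Insert 10: h=3, slot 3 occupied => index 4.
Insert 234: h=3, slots 3,4 occupied => index 5.
Insert 844: h=4, slots 4,5 occupied => index 6.
Table: [—, 372, —, 794, 10, 234, 844]
Lookup 844: h=4, probe 4,5,6 → found at 6.

3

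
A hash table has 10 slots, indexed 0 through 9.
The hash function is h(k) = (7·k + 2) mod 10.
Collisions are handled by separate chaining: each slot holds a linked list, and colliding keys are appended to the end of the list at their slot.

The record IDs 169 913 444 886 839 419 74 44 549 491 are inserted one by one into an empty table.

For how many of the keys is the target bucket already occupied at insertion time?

5

169 -> bucket 5
913 -> bucket 3
444 -> bucket 0
886 -> bucket 4
839 -> bucket 5 (collision)
419 -> bucket 5 (collision)
74 -> bucket 0 (collision)
44 -> bucket 0 (collision)
549 -> bucket 5 (collision)
491 -> bucket 9
Final buckets:
0: 444 -> 74 -> 44
1: —
2: —
3: 913
4: 886
5: 169 -> 839 -> 419 -> 549
6: —
7: —
8: —
9: 491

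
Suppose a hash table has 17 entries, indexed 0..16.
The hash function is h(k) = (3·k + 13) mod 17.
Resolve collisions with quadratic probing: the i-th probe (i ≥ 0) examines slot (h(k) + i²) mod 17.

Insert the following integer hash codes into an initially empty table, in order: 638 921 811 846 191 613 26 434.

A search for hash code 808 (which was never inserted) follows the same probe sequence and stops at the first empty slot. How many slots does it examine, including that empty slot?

6

Insert 638: h=6, slot 6 empty => index 6.
Insert 921: h=5, slot 5 empty => index 5.
Insert 811: h=15, slot 15 empty => index 15.
Insert 846: h=1, slot 1 empty => index 1.
Insert 191: h=8, slot 8 empty => index 8.
Insert 613: h=16, slot 16 empty => index 16.
Insert 26: h=6, slot 6 occupied => index 7.
Insert 434: h=6, slots 6,7 occupied => index 10.
Table: [∅, 846, ∅, ∅, ∅, 921, 638, 26, 191, ∅, 434, ∅, ∅, ∅, ∅, 811, 613]
Lookup 808: h=6, probe 6,7,10,15,5,14 → slot 14 empty, not found.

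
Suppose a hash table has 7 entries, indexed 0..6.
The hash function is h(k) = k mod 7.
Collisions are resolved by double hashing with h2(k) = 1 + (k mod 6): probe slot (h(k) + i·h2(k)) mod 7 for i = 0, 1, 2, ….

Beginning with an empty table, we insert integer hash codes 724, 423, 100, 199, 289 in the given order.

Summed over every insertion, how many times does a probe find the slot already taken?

3

724: h=3 -> slot 3
423: h=3, h2=4, probe 3,0 -> slot 0
100: h=2 -> slot 2
199: h=3, h2=2, probe 3,5 -> slot 5
289: h=2, h2=2, probe 2,4 -> slot 4
Table: [423, -, 100, 724, 289, 199, -]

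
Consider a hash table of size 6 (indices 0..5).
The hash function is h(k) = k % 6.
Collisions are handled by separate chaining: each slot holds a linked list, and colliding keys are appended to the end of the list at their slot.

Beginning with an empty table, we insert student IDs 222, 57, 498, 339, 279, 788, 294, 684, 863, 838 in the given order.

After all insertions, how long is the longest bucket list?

4

222 → bucket 0
57 → bucket 3
498 → bucket 0 (collision)
339 → bucket 3 (collision)
279 → bucket 3 (collision)
788 → bucket 2
294 → bucket 0 (collision)
684 → bucket 0 (collision)
863 → bucket 5
838 → bucket 4
Final buckets:
0: 222 -> 498 -> 294 -> 684
1: —
2: 788
3: 57 -> 339 -> 279
4: 838
5: 863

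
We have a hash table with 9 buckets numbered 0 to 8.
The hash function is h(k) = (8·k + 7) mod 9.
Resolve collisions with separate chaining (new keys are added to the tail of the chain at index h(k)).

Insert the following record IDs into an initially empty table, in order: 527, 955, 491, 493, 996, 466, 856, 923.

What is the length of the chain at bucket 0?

Insert 527: h=2, bucket 2 empty → new chain.
Insert 955: h=6, bucket 6 empty → new chain.
Insert 491: h=2, bucket 2 nonempty → append to chain.
Insert 493: h=0, bucket 0 empty → new chain.
Insert 996: h=1, bucket 1 empty → new chain.
Insert 466: h=0, bucket 0 nonempty → append to chain.
Insert 856: h=6, bucket 6 nonempty → append to chain.
Insert 923: h=2, bucket 2 nonempty → append to chain.
Final buckets:
0: 493 -> 466
1: 996
2: 527 -> 491 -> 923
3: —
4: —
5: —
6: 955 -> 856
7: —
8: —

2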